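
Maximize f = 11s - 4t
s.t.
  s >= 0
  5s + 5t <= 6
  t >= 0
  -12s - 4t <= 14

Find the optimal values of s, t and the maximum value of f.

Feasible corners and f = 11s - 4t:
  (0, 6/5) → f = -24/5
  (0, 0) → f = 0
  (6/5, 0) → f = 66/5

The binding constraints are 5s + 5t = 6 and t = 0.
Solving simultaneously gives s = 6/5, t = 0.

s = 6/5, t = 0, maximum f = 66/5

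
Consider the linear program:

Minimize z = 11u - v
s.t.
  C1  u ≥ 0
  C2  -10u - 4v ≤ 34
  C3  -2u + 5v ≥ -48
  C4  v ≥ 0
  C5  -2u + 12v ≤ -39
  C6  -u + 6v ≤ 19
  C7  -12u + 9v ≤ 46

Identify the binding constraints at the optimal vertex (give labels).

C4 and C5

Corner points and z = 11u - v:
  (24, 0) → z = 264
  (381/14, 9/7) → z = 4173/14
  (39/2, 0) → z = 429/2

The minimum is at (39/2, 0). Substituting into each constraint, equality holds for C4 and C5; the remaining constraints have slack.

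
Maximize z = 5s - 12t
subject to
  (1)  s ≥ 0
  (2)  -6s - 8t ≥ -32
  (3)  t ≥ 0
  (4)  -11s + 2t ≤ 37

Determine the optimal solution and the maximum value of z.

Vertices and z = 5s - 12t:
  (0, 4) → z = -48
  (0, 0) → z = 0
  (16/3, 0) → z = 80/3

s = 16/3, t = 0, maximum z = 80/3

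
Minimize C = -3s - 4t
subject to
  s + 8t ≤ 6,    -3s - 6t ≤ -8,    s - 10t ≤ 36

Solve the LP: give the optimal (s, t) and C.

Extreme points and C = -3s - 4t:
  (14/9, 5/9) → C = -62/9
  (58/3, -5/3) → C = -154/3
  (74/9, -25/9) → C = -122/9

s = 58/3, t = -5/3, minimum C = -154/3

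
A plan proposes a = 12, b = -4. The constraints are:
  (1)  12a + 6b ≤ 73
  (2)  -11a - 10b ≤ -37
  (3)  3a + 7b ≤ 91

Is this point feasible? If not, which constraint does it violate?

Constraint (1): 12a + 6b = 120, which is not ≤ 73. All other constraints are satisfied.

not feasible — violates (1)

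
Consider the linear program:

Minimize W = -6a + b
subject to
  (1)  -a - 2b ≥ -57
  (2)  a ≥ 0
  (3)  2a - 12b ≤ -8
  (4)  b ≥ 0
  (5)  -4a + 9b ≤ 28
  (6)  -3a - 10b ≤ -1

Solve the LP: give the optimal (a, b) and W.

Feasible corners and W = -6a + b:
  (167/4, 61/8) → W = -1943/8
  (457/17, 256/17) → W = -2486/17
  (0, 2/3) → W = 2/3
  (0, 28/9) → W = 28/9

a = 167/4, b = 61/8, minimum W = -1943/8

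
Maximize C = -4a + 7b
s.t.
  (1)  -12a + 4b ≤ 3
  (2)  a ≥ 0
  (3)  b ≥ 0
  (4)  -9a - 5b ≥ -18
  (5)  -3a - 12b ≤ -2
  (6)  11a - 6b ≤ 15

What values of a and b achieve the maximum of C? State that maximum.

a = 19/32, b = 81/32, maximum C = 491/32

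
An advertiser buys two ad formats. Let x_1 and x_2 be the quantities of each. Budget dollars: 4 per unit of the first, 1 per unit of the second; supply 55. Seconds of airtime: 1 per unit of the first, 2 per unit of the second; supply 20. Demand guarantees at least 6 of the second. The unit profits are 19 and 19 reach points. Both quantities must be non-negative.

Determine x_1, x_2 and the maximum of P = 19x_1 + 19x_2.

Corner points and P = 19x_1 + 19x_2:
  (0, 10) → P = 190
  (0, 6) → P = 114
  (8, 6) → P = 266

x_1 = 8, x_2 = 6, maximum P = 266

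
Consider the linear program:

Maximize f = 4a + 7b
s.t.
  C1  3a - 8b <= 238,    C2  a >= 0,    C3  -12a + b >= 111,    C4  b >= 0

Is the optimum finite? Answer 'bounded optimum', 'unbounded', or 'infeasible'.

From the feasible point (0, 111), moving in the direction (0, 1) keeps every constraint satisfied while f increases without bound.

unbounded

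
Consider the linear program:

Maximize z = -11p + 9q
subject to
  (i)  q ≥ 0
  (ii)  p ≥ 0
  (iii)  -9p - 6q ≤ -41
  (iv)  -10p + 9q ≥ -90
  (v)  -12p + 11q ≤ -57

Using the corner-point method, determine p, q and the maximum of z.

p = 19/4, q = 0, maximum z = -209/4

Extreme points and z = -11p + 9q:
  (9, 0) → z = -99
  (19/4, 0) → z = -209/4
  (477/2, 255) → z = -657/2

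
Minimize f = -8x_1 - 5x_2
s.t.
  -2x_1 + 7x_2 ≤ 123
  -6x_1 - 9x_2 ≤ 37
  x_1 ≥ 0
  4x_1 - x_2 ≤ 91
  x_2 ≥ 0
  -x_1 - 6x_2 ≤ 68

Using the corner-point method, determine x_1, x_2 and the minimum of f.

x_1 = 380/13, x_2 = 337/13, minimum f = -4725/13

Feasible corners and f = -8x_1 - 5x_2:
  (0, 123/7) → f = -615/7
  (380/13, 337/13) → f = -4725/13
  (0, 0) → f = 0
  (91/4, 0) → f = -182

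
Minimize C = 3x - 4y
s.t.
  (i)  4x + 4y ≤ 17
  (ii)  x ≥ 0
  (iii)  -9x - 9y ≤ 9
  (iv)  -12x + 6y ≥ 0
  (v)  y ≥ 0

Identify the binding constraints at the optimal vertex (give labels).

Extreme points and C = 3x - 4y:
  (0, 17/4) → C = -17
  (17/12, 17/6) → C = -85/12
  (0, 0) → C = 0

The minimum is at (0, 17/4). Substituting into each constraint, equality holds for (i) and (ii); the remaining constraints have slack.

(i) and (ii)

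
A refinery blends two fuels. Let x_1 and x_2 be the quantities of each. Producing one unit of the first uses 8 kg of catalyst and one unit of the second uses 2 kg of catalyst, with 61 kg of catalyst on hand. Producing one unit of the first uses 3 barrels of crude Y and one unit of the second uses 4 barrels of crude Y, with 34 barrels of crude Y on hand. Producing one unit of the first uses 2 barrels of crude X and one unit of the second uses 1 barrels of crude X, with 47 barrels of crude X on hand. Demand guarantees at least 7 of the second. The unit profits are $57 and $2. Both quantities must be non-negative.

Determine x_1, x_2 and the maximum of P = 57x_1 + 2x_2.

x_1 = 2, x_2 = 7, maximum P = 128

Feasible corners and P = 57x_1 + 2x_2:
  (0, 17/2) → P = 17
  (0, 7) → P = 14
  (2, 7) → P = 128

At the optimal vertex, 3x_1 + 4x_2 = 34 and x_2 = 7.
Solving simultaneously gives x_1 = 2, x_2 = 7.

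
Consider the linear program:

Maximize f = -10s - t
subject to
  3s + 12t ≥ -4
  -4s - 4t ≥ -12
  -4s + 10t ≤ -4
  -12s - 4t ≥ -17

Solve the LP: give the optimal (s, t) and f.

s = 4/39, t = -14/39, maximum f = -2/3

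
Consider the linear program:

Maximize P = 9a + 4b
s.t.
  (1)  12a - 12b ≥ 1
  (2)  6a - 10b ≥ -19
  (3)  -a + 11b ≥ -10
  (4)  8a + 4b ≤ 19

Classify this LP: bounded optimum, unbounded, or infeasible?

Feasible corners and P = 9a + 4b:
  (-109/120, -119/120) → P = -1457/120
  (29/18, 55/36) → P = 371/18
  (249/92, -61/92) → P = 1997/92
The feasible region has finitely many vertices and no improving ray; the maximum is 1997/92 at (249/92, -61/92).

bounded optimum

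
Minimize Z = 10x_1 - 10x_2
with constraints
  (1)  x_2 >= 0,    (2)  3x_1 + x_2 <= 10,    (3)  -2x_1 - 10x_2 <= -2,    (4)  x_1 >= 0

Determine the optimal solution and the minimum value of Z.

x_1 = 0, x_2 = 10, minimum Z = -100

The binding constraints are 3x_1 + x_2 = 10 and x_1 = 0.
Solving simultaneously gives x_1 = 0, x_2 = 10.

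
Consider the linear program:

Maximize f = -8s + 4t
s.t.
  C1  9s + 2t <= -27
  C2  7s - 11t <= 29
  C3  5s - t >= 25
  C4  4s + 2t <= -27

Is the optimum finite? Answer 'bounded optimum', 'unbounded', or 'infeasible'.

The boundaries 9s + 2t = -27 and 5s - t = 25 meet at (23/19, -360/19), but that point violates 7s - 11t ≤ 29. Every candidate vertex is excluded by some other constraint, so the feasible region is empty.

infeasible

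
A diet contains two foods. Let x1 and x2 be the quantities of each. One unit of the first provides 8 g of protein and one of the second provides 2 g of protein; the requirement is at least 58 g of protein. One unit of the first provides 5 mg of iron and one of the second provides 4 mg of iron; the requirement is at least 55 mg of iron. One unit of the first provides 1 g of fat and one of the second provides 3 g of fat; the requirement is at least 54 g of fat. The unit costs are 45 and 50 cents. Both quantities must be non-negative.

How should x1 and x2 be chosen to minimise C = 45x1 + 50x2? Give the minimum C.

x1 = 3, x2 = 17, minimum C = 985

Corner points and C = 45x1 + 50x2:
  (0, 29) → C = 1450
  (54, 0) → C = 2430
  (3, 17) → C = 985
The feasible region is unbounded (it extends along (0, 1), (1, 0)), but C strictly increases along every unbounded feasible direction, so there is no improving ray and the minimum is attained at a vertex.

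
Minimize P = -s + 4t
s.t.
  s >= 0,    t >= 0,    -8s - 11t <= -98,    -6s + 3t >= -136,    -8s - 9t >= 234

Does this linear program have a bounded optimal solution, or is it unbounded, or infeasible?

The boundaries s = 0 and -8s - 11t = -98 meet at (0, 98/11), but that point violates -8s - 9t ≥ 234. Every candidate vertex is excluded by some other constraint, so the feasible region is empty.

infeasible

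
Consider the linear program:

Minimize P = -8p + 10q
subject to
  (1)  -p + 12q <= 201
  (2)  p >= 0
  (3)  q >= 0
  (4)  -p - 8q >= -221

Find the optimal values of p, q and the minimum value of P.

Feasible corners and P = -8p + 10q:
  (0, 67/4) → P = 335/2
  (261/5, 211/10) → P = -1033/5
  (0, 0) → P = 0
  (221, 0) → P = -1768

At the optimal vertex, q = 0 and -p - 8q = -221.
Solving simultaneously gives p = 221, q = 0.

p = 221, q = 0, minimum P = -1768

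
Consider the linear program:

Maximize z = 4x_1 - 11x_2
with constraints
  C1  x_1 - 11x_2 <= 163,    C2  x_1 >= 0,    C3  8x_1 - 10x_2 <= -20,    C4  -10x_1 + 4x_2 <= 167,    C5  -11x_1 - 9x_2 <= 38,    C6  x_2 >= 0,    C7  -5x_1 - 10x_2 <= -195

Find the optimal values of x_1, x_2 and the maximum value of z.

Vertices and z = 4x_1 - 11x_2:
  (0, 167/4) → z = -1837/4
  (0, 39/2) → z = -429/2
  (175/13, 166/13) → z = -1126/13
The feasible region is unbounded (it extends along (2, 5), (5, 4)), but z strictly decreases along every unbounded feasible direction, so there is no improving ray and the maximum is attained at a vertex.

The binding constraints are 8x_1 - 10x_2 = -20 and -5x_1 - 10x_2 = -195.
Solving simultaneously gives x_1 = 175/13, x_2 = 166/13.

x_1 = 175/13, x_2 = 166/13, maximum z = -1126/13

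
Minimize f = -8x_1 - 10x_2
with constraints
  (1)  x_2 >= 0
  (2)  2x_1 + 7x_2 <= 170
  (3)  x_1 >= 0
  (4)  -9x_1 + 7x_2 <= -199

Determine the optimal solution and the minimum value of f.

x_1 = 85, x_2 = 0, minimum f = -680

Feasible corners and f = -8x_1 - 10x_2:
  (85, 0) → f = -680
  (199/9, 0) → f = -1592/9
  (369/11, 1132/77) → f = -31984/77

The optimum lies where x_2 = 0 and 2x_1 + 7x_2 = 170.
Solving simultaneously gives x_1 = 85, x_2 = 0.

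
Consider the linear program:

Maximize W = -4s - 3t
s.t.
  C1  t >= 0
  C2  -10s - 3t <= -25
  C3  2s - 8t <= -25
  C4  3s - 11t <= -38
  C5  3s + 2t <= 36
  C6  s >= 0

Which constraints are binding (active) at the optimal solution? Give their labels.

Corner points and W = -4s - 3t:
  (23/17, 65/17) → W = -287/17
  (0, 25/3) → W = -25
  (320/39, 74/13) → W = -1946/39
  (0, 18) → W = -54

The maximum is at (23/17, 65/17). Substituting into each constraint, equality holds for C2 and C4; the remaining constraints have slack.

C2 and C4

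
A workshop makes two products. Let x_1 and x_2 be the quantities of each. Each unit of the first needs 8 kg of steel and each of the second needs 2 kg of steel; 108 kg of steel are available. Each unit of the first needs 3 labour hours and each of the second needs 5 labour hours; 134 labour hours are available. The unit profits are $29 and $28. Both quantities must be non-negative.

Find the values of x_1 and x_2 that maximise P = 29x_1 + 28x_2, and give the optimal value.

x_1 = 8, x_2 = 22, maximum P = 848

The binding constraints are 8x_1 + 2x_2 = 108 and 3x_1 + 5x_2 = 134.
Solving simultaneously gives x_1 = 8, x_2 = 22.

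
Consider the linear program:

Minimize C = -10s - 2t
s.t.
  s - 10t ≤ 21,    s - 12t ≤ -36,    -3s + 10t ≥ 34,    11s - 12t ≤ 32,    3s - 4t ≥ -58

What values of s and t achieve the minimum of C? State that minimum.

Corner points and C = -10s - 2t:
  (-24/13, 37/13) → C = 166/13
  (-69/4, 25/16) → C = 1355/8
  (364/37, 235/37) → C = -4110/37
  (103, 367/4) → C = -2427/2

At the optimal vertex, 11s - 12t = 32 and 3s - 4t = -58.
Solving simultaneously gives s = 103, t = 367/4.

s = 103, t = 367/4, minimum C = -2427/2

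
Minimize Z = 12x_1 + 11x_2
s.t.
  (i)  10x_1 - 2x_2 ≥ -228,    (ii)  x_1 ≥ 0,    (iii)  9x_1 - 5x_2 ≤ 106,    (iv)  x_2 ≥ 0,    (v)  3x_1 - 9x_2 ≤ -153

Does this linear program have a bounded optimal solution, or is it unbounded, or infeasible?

bounded optimum

Vertices and Z = 12x_1 + 11x_2:
  (0, 114) → Z = 1254
  (0, 17) → Z = 187
  (573/22, 565/22) → Z = 13091/22
The feasible region has finitely many vertices and no improving ray; the minimum is 187 at (0, 17).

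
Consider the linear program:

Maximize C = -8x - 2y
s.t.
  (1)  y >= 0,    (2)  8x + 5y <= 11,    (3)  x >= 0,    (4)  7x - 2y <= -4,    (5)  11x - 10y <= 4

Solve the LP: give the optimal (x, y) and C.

x = 0, y = 2, maximum C = -4

Feasible corners and C = -8x - 2y:
  (0, 11/5) → C = -22/5
  (2/51, 109/51) → C = -78/17
  (0, 2) → C = -4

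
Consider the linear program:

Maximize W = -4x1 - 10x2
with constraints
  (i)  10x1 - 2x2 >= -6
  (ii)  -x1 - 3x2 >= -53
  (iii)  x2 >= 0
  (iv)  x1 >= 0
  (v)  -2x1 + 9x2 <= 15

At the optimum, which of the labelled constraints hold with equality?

Extreme points and W = -4x1 - 10x2:
  (53, 0) → W = -212
  (144/5, 121/15) → W = -2938/15
  (0, 0) → W = 0
  (0, 5/3) → W = -50/3

The maximum is at (0, 0). Substituting into each constraint, equality holds for (iii) and (iv); the remaining constraints have slack.

(iii) and (iv)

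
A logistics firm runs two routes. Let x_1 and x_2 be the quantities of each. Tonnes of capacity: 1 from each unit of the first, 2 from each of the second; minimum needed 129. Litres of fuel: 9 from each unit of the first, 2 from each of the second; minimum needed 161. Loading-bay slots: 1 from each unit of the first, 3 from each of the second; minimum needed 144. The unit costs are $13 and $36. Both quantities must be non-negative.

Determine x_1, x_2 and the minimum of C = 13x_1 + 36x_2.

x_1 = 99, x_2 = 15, minimum C = 1827

The feasible region is unbounded (it extends along (0, 1), (1, 0)), but C strictly increases along every unbounded feasible direction, so there is no improving ray and the minimum is attained at a vertex.

At the optimal vertex, x_1 + 2x_2 = 129 and x_1 + 3x_2 = 144.
Solving simultaneously gives x_1 = 99, x_2 = 15.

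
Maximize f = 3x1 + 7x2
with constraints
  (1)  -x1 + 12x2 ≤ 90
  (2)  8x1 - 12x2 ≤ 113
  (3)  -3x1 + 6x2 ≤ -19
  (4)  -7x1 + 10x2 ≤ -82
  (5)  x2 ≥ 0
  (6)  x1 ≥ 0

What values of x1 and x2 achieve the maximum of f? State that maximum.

x1 = 29, x2 = 119/12, maximum f = 1877/12

The binding constraints are -x1 + 12x2 = 90 and 8x1 - 12x2 = 113.
Solving simultaneously gives x1 = 29, x2 = 119/12.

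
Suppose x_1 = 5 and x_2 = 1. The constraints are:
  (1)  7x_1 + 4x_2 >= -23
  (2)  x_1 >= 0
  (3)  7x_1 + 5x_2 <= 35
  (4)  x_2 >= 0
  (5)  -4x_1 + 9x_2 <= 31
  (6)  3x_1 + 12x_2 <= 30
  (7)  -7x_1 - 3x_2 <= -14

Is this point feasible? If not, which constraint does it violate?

not feasible — violates (3)

Constraint (3): 7x_1 + 5x_2 = 40, which is not ≤ 35. All other constraints are satisfied.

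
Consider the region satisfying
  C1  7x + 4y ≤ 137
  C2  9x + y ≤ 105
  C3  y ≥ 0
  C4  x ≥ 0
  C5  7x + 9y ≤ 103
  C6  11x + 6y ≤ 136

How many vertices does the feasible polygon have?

5

Pairwise boundary intersections that survive every other constraint:
  (35/3, 0)
  (494/43, 69/43)
  (0, 0)
  (0, 103/9)
  (202/19, 181/57)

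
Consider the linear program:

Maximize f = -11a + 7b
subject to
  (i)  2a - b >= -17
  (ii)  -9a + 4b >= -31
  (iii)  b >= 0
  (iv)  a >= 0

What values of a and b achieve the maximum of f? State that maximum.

Feasible corners and f = -11a + 7b:
  (99, 215) → f = 416
  (0, 17) → f = 119
  (31/9, 0) → f = -341/9
  (0, 0) → f = 0

The binding constraints are 2a - b = -17 and -9a + 4b = -31.
Solving simultaneously gives a = 99, b = 215.

a = 99, b = 215, maximum f = 416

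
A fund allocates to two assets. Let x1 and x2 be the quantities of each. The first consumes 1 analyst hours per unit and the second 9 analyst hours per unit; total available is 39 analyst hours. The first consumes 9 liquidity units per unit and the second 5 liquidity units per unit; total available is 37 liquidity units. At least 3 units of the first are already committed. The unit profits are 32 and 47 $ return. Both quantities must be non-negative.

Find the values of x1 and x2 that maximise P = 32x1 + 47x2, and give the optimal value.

x1 = 3, x2 = 2, maximum P = 190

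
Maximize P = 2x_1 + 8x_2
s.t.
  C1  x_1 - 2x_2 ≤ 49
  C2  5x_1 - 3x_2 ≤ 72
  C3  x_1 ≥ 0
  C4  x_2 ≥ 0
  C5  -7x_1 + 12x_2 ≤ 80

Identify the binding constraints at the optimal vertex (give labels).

C2 and C5

Corner points and P = 2x_1 + 8x_2:
  (72/5, 0) → P = 144/5
  (368/13, 904/39) → P = 9440/39
  (0, 0) → P = 0
  (0, 20/3) → P = 160/3

The maximum is at (368/13, 904/39). Substituting into each constraint, equality holds for C2 and C5; the remaining constraints have slack.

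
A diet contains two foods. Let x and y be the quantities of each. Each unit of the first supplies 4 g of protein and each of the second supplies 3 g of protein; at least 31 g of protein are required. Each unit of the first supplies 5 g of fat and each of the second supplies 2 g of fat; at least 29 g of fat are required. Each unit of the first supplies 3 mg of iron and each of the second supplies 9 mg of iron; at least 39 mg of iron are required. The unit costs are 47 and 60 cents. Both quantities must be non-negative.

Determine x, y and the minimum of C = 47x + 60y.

x = 6, y = 7/3, minimum C = 422

Corner points and C = 47x + 60y:
  (0, 29/2) → C = 870
  (13, 0) → C = 611
  (25/7, 39/7) → C = 3515/7
  (6, 7/3) → C = 422
The feasible region is unbounded (it extends along (0, 1), (1, 0)), but C strictly increases along every unbounded feasible direction, so there is no improving ray and the minimum is attained at a vertex.

The optimum lies where 4x + 3y = 31 and 3x + 9y = 39.
Solving simultaneously gives x = 6, y = 7/3.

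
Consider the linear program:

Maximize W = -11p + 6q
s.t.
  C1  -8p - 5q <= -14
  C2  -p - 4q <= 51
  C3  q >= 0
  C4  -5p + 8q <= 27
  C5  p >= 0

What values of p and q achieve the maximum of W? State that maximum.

Corner points and W = -11p + 6q:
  (7/4, 0) → W = -77/4
  (0, 14/5) → W = 84/5
  (0, 27/8) → W = 81/4
The feasible region is unbounded (it extends along (1, 0), (8, 5)), but W strictly decreases along every unbounded feasible direction, so there is no improving ray and the maximum is attained at a vertex.

p = 0, q = 27/8, maximum W = 81/4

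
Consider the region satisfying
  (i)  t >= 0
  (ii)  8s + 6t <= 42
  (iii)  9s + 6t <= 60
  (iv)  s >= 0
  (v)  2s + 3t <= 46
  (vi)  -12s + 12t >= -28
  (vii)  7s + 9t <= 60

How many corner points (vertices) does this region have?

5

The feasible vertices (each the meet of two boundaries and inside every other half-plane) are:
  (0, 0)
  (7/3, 0)
  (4, 5/3)
  (3/5, 31/5)
  (0, 20/3)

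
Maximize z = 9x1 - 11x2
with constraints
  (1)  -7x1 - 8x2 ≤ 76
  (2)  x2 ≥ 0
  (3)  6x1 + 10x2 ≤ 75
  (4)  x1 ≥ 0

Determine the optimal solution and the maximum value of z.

Corner points and z = 9x1 - 11x2:
  (25/2, 0) → z = 225/2
  (0, 0) → z = 0
  (0, 15/2) → z = -165/2

The optimum lies where x2 = 0 and 6x1 + 10x2 = 75.
Solving simultaneously gives x1 = 25/2, x2 = 0.

x1 = 25/2, x2 = 0, maximum z = 225/2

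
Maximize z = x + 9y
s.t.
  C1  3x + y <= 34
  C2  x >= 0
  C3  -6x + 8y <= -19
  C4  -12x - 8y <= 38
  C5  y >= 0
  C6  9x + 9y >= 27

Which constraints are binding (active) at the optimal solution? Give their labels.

Feasible corners and z = x + 9y:
  (97/10, 49/10) → z = 269/5
  (34/3, 0) → z = 34/3
  (19/6, 0) → z = 19/6

The maximum is at (97/10, 49/10). Substituting into each constraint, equality holds for C1 and C3; the remaining constraints have slack.

C1 and C3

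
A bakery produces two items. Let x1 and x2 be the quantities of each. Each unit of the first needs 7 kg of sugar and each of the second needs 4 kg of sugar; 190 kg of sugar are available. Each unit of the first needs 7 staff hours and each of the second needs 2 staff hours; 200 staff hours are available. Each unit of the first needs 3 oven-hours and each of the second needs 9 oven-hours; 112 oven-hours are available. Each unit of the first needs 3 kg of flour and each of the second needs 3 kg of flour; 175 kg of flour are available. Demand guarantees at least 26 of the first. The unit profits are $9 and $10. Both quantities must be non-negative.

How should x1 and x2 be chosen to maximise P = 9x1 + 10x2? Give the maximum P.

Corner points and P = 9x1 + 10x2:
  (190/7, 0) → P = 1710/7
  (26, 0) → P = 234
  (26, 2) → P = 254

At the optimal vertex, 7x1 + 4x2 = 190 and x1 = 26.
Solving simultaneously gives x1 = 26, x2 = 2.

x1 = 26, x2 = 2, maximum P = 254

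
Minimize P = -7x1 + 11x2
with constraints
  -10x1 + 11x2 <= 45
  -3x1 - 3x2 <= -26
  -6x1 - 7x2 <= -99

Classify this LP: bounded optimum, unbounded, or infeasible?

From the feasible point (387/68, 315/34), moving in the direction (7, -6) keeps every constraint satisfied while P decreases without bound.

unbounded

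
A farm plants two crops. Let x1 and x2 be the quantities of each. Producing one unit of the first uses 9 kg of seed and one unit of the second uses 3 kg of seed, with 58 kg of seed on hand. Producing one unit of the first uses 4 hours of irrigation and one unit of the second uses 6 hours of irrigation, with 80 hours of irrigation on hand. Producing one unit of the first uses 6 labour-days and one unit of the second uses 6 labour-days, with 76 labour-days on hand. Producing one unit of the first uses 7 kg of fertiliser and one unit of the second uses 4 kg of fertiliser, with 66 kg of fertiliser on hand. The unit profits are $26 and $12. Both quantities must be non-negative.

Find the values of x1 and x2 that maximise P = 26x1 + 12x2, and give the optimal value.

x1 = 10/3, x2 = 28/3, maximum P = 596/3

Corner points and P = 26x1 + 12x2:
  (0, 0) → P = 0
  (0, 38/3) → P = 152
  (58/9, 0) → P = 1508/9
  (10/3, 28/3) → P = 596/3

The optimum lies where 9x1 + 3x2 = 58 and 6x1 + 6x2 = 76.
Solving simultaneously gives x1 = 10/3, x2 = 28/3.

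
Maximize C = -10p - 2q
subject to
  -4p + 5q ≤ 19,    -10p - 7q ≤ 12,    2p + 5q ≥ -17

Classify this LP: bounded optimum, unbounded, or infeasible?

bounded optimum

Feasible corners and C = -10p - 2q:
  (-193/78, 71/39) → C = 823/39
  (59/36, -73/18) → C = -149/18
The feasible region has finitely many vertices and no improving ray; the maximum is 823/39 at (-193/78, 71/39).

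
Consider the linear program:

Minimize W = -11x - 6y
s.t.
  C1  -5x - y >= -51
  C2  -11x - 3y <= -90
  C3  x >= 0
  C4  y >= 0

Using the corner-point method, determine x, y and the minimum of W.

Vertices and W = -11x - 6y:
  (0, 51) → W = -306
  (51/5, 0) → W = -561/5
  (0, 30) → W = -180
  (90/11, 0) → W = -90

The optimum lies where -5x - y = -51 and x = 0.
Solving simultaneously gives x = 0, y = 51.

x = 0, y = 51, minimum W = -306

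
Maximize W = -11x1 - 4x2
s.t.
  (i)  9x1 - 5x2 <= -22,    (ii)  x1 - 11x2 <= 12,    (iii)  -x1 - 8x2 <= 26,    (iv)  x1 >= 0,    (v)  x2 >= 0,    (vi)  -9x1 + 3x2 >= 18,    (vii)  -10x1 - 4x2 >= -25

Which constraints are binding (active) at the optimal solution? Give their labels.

(iv) and (vi)

Extreme points and W = -11x1 - 4x2:
  (0, 6) → W = -24
  (0, 25/4) → W = -25
  (1/22, 135/22) → W = -551/22

The maximum is at (0, 6). Substituting into each constraint, equality holds for (iv) and (vi); the remaining constraints have slack.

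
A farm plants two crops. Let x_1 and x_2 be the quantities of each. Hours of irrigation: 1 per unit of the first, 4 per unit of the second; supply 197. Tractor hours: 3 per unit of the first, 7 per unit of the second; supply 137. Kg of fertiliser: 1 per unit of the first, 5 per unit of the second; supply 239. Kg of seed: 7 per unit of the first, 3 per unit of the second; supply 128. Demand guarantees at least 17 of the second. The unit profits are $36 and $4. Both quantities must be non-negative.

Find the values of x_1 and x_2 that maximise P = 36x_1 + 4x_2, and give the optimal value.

Extreme points and P = 36x_1 + 4x_2:
  (0, 137/7) → P = 548/7
  (0, 17) → P = 68
  (6, 17) → P = 284

The binding constraints are 3x_1 + 7x_2 = 137 and x_2 = 17.
Solving simultaneously gives x_1 = 6, x_2 = 17.

x_1 = 6, x_2 = 17, maximum P = 284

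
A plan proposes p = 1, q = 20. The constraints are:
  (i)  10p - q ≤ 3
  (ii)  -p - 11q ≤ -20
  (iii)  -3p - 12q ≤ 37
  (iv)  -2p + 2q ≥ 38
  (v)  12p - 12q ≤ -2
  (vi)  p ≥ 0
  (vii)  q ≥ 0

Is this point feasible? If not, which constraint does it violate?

(i): -10 ≤ 3 ✓
(ii): -221 ≤ -20 ✓
(iii): -243 ≤ 37 ✓
(iv): 38 ≥ 38 ✓
(v): -228 ≤ -2 ✓
(vi): 1 ≥ 0 ✓
(vii): 20 ≥ 0 ✓

feasible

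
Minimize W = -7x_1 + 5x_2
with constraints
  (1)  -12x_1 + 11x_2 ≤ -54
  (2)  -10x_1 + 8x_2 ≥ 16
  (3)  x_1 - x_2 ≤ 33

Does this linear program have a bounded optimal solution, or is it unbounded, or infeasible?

bounded optimum

Corner points and W = -7x_1 + 5x_2:
  (-304/7, -366/7) → W = 298/7
  (-309, -342) → W = 453
  (-140, -173) → W = 115
The feasible region has finitely many vertices and no improving ray; the minimum is 298/7 at (-304/7, -366/7).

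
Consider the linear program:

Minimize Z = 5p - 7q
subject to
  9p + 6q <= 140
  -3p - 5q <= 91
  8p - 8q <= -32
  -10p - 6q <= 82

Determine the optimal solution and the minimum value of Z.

Corner points and Z = 5p - 7q:
  (116/15, 176/15) → Z = -652/15
  (-222, 1069/3) → Z = -10813/3
  (-53/8, -21/8) → Z = -59/4

The binding constraints are 9p + 6q = 140 and -10p - 6q = 82.
Solving simultaneously gives p = -222, q = 1069/3.

p = -222, q = 1069/3, minimum Z = -10813/3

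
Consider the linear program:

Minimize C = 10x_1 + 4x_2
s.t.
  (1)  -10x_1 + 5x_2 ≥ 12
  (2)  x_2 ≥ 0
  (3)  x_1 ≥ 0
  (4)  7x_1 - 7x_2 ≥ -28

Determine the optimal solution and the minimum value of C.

x_1 = 0, x_2 = 12/5, minimum C = 48/5

At the optimal vertex, -10x_1 + 5x_2 = 12 and x_1 = 0.
Solving simultaneously gives x_1 = 0, x_2 = 12/5.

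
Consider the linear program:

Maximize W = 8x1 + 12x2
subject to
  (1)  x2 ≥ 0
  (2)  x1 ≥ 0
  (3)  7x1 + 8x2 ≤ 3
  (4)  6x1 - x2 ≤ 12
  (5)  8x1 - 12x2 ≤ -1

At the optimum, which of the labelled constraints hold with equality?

(2) and (3)

Extreme points and W = 8x1 + 12x2:
  (0, 3/8) → W = 9/2
  (0, 1/12) → W = 1
  (7/37, 31/148) → W = 149/37

The maximum is at (0, 3/8). Substituting into each constraint, equality holds for (2) and (3); the remaining constraints have slack.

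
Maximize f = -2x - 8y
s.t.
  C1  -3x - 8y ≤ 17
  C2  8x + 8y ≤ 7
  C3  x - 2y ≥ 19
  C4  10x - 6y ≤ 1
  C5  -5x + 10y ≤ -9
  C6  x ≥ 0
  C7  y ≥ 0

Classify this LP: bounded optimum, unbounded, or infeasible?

infeasible

The boundaries x = 0 and y = 0 meet at (0, 0), but that point violates x - 2y ≥ 19. Every candidate vertex is excluded by some other constraint, so the feasible region is empty.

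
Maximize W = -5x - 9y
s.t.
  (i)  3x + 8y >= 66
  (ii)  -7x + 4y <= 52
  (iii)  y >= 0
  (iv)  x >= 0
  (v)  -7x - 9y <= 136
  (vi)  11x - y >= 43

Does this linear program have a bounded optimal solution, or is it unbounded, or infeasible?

bounded optimum

Feasible corners and W = -5x - 9y:
  (22, 0) → W = -110
  (410/91, 597/91) → W = -571/7
  (224/37, 873/37) → W = -8977/37
The feasible region has finitely many vertices and no improving ray; the maximum is -571/7 at (410/91, 597/91).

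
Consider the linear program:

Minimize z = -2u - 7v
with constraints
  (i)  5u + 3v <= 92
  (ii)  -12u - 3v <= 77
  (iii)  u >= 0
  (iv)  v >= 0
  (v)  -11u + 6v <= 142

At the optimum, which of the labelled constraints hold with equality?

Feasible corners and z = -2u - 7v:
  (92/5, 0) → z = -184/5
  (2, 82/3) → z = -586/3
  (0, 0) → z = 0
  (0, 71/3) → z = -497/3

The minimum is at (2, 82/3). Substituting into each constraint, equality holds for (i) and (v); the remaining constraints have slack.

(i) and (v)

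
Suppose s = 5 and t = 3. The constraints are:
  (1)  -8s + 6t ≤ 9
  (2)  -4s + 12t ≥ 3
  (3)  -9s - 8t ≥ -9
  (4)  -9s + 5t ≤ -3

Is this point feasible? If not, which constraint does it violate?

not feasible — violates (3)

Constraint (3): -9s - 8t = -69, which is not ≥ -9. All other constraints are satisfied.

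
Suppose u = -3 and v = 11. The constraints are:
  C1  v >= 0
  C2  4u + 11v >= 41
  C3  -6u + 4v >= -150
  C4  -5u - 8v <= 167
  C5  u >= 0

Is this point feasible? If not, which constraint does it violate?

Constraint C5: u = -3, which is not ≥ 0. All other constraints are satisfied.

not feasible — violates C5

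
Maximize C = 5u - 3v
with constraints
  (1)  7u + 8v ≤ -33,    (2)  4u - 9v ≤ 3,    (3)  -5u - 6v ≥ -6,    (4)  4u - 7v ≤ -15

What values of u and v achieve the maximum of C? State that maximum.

u = -13/3, v = -1/3, maximum C = -62/3

Feasible corners and C = 5u - 3v:
  (-123, 207/2) → C = -1851/2
  (-13/3, -1/3) → C = -62/3
  (-39/2, -9) → C = -141/2
The feasible region is unbounded (it extends along (-6, 5), (-9, -4)), but C strictly decreases along every unbounded feasible direction, so there is no improving ray and the maximum is attained at a vertex.

The optimum lies where 7u + 8v = -33 and 4u - 7v = -15.
Solving simultaneously gives u = -13/3, v = -1/3.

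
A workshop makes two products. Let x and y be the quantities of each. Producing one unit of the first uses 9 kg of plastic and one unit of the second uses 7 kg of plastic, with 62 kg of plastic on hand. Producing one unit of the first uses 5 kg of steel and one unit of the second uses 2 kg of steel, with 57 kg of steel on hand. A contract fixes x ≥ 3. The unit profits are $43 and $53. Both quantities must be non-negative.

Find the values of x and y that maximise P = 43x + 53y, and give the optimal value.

x = 3, y = 5, maximum P = 394

Corner points and P = 43x + 53y:
  (62/9, 0) → P = 2666/9
  (3, 0) → P = 129
  (3, 5) → P = 394

At the optimal vertex, 9x + 7y = 62 and x = 3.
Solving simultaneously gives x = 3, y = 5.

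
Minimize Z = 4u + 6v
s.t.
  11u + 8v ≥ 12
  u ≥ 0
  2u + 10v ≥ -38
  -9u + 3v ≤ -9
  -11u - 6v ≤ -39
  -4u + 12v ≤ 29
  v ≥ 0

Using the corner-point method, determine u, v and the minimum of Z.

Extreme points and Z = 4u + 6v:
  (57/29, 84/29) → Z = 732/29
  (65/32, 99/32) → Z = 427/16
  (39/11, 0) → Z = 156/11
The feasible region is unbounded (it extends along (3, 1), (1, 0)), but Z strictly increases along every unbounded feasible direction, so there is no improving ray and the minimum is attained at a vertex.

u = 39/11, v = 0, minimum Z = 156/11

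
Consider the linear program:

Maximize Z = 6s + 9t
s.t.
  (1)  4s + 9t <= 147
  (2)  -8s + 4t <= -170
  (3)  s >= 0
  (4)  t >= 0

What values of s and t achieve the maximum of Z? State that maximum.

Feasible corners and Z = 6s + 9t:
  (1059/44, 62/11) → Z = 4293/22
  (147/4, 0) → Z = 441/2
  (85/4, 0) → Z = 255/2

s = 147/4, t = 0, maximum Z = 441/2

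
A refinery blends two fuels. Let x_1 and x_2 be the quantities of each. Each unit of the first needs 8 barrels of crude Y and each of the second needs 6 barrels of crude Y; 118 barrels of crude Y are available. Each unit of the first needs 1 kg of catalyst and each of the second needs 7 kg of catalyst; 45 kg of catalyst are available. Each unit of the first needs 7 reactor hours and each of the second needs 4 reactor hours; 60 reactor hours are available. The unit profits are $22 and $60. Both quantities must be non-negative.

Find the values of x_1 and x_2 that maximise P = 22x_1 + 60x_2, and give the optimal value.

Vertices and P = 22x_1 + 60x_2:
  (0, 0) → P = 0
  (0, 45/7) → P = 2700/7
  (60/7, 0) → P = 1320/7
  (16/3, 17/3) → P = 1372/3

The binding constraints are x_1 + 7x_2 = 45 and 7x_1 + 4x_2 = 60.
Solving simultaneously gives x_1 = 16/3, x_2 = 17/3.

x_1 = 16/3, x_2 = 17/3, maximum P = 1372/3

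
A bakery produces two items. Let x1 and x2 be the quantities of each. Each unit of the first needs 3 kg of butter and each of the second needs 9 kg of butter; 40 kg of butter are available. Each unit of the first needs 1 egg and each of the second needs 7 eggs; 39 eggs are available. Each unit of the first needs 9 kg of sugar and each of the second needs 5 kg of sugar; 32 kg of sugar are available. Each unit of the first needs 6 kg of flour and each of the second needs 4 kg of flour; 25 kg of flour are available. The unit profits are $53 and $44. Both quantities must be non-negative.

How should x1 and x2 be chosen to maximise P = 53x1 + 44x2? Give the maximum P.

x1 = 4/3, x2 = 4, maximum P = 740/3

Feasible corners and P = 53x1 + 44x2:
  (0, 0) → P = 0
  (0, 40/9) → P = 1760/9
  (32/9, 0) → P = 1696/9
  (4/3, 4) → P = 740/3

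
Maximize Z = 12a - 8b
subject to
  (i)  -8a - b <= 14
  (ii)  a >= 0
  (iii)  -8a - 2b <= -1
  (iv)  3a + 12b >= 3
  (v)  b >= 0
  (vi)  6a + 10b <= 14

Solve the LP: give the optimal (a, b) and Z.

Corner points and Z = 12a - 8b:
  (0, 1/2) → Z = -4
  (0, 7/5) → Z = -56/5
  (1/15, 7/30) → Z = -16/15
  (1, 0) → Z = 12
  (7/3, 0) → Z = 28

a = 7/3, b = 0, maximum Z = 28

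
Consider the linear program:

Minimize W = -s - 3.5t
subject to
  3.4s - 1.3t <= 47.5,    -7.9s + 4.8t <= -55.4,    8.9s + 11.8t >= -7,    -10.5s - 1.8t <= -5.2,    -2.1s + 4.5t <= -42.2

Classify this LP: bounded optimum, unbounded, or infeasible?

Feasible corners and W = -s - 3.5t:
  (18380/1723, -14885/1723) → W = 67435/3446
  (15889/1257, -4373/1257) → W = -389/838
  (46646/6483, -39028/6483) → W = 29984/2161
The feasible region has finitely many vertices and no improving ray; the minimum is -389/838 at (15889/1257, -4373/1257).

bounded optimum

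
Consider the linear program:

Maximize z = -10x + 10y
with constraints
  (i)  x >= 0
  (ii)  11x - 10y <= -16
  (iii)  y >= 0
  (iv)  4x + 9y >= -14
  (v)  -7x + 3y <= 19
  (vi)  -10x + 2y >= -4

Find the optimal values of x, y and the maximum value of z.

x = 25/8, y = 109/8, maximum z = 105

Vertices and z = -10x + 10y:
  (0, 8/5) → z = 16
  (0, 19/3) → z = 190/3
  (12/13, 34/13) → z = 220/13
  (25/8, 109/8) → z = 105

The optimum lies where -7x + 3y = 19 and -10x + 2y = -4.
Solving simultaneously gives x = 25/8, y = 109/8.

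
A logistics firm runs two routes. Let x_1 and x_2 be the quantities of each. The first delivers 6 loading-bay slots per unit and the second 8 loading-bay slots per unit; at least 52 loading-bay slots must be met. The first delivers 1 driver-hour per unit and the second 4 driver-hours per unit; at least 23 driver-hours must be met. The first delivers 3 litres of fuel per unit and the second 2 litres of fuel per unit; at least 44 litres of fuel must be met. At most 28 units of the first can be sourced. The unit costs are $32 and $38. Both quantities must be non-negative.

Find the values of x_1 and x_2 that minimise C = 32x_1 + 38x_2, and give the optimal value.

x_1 = 13, x_2 = 5/2, minimum C = 511

Feasible corners and C = 32x_1 + 38x_2:
  (0, 22) → C = 836
  (23, 0) → C = 736
  (28, 0) → C = 896
  (13, 5/2) → C = 511
The feasible region is unbounded (it extends along (0, 1)), but C strictly increases along every unbounded feasible direction, so there is no improving ray and the minimum is attained at a vertex.

The optimum lies where x_1 + 4x_2 = 23 and 3x_1 + 2x_2 = 44.
Solving simultaneously gives x_1 = 13, x_2 = 5/2.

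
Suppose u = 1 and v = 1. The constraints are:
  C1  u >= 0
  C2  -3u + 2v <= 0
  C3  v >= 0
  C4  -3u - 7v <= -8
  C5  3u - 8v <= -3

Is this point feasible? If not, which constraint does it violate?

C1: 1 ≥ 0 ✓
C2: -1 ≤ 0 ✓
C3: 1 ≥ 0 ✓
C4: -10 ≤ -8 ✓
C5: -5 ≤ -3 ✓

feasible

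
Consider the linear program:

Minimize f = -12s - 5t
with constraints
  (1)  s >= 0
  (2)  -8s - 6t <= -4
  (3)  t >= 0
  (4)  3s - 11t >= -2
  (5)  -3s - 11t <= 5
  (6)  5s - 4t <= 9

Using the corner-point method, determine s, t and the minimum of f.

s = 107/43, t = 37/43, minimum f = -1469/43

Extreme points and f = -12s - 5t:
  (1/2, 0) → f = -6
  (16/53, 14/53) → f = -262/53
  (9/5, 0) → f = -108/5
  (107/43, 37/43) → f = -1469/43

The optimum lies where 3s - 11t = -2 and 5s - 4t = 9.
Solving simultaneously gives s = 107/43, t = 37/43.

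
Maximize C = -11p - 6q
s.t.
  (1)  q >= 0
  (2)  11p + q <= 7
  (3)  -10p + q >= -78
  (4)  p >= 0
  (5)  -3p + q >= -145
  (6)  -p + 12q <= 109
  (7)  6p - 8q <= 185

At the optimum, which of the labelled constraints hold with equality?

Vertices and C = -11p - 6q:
  (7/11, 0) → C = -7
  (0, 0) → C = 0
  (0, 7) → C = -42

The maximum is at (0, 0). Substituting into each constraint, equality holds for (1) and (4); the remaining constraints have slack.

(1) and (4)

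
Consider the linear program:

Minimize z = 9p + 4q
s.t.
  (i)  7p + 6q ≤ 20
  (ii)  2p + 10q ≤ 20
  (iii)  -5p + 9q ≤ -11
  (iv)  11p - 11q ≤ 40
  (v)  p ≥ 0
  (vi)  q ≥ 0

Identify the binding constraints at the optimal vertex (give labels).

(iii) and (vi)

Feasible corners and z = 9p + 4q:
  (82/31, 23/93) → z = 2306/93
  (20/7, 0) → z = 180/7
  (11/5, 0) → z = 99/5

The minimum is at (11/5, 0). Substituting into each constraint, equality holds for (iii) and (vi); the remaining constraints have slack.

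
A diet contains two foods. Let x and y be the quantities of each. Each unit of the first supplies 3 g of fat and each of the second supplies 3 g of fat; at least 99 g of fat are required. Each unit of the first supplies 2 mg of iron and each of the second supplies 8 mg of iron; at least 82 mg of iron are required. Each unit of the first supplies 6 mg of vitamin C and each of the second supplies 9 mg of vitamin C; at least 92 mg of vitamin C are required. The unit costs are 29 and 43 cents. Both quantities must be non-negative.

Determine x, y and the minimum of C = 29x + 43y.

Vertices and C = 29x + 43y:
  (0, 33) → C = 1419
  (41, 0) → C = 1189
  (91/3, 8/3) → C = 2983/3
The feasible region is unbounded (it extends along (0, 1), (1, 0)), but C strictly increases along every unbounded feasible direction, so there is no improving ray and the minimum is attained at a vertex.

The optimum lies where 3x + 3y = 99 and 2x + 8y = 82.
Solving simultaneously gives x = 91/3, y = 8/3.

x = 91/3, y = 8/3, minimum C = 2983/3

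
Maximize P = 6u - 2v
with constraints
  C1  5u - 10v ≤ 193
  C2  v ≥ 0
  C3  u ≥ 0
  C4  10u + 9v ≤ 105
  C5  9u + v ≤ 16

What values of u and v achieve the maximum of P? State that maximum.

Extreme points and P = 6u - 2v:
  (0, 0) → P = 0
  (16/9, 0) → P = 32/3
  (0, 35/3) → P = -70/3
  (39/71, 785/71) → P = -1336/71

The optimum lies where v = 0 and 9u + v = 16.
Solving simultaneously gives u = 16/9, v = 0.

u = 16/9, v = 0, maximum P = 32/3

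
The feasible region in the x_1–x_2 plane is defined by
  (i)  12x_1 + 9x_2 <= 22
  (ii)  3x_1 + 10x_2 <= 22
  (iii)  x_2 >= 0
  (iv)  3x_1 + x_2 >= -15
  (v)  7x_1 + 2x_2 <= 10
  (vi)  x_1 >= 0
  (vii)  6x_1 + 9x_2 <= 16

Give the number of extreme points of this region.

5

Of the 21 pairwise boundary intersections, those satisfying every inequality are:
  (46/39, 34/39)
  (1, 10/9)
  (10/7, 0)
  (0, 0)
  (0, 16/9)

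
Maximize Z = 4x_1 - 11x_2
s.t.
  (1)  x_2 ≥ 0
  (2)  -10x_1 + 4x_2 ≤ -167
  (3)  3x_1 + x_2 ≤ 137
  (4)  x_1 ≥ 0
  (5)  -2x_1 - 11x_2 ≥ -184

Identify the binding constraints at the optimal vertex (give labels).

Corner points and Z = 4x_1 - 11x_2:
  (167/10, 0) → Z = 334/5
  (137/3, 0) → Z = 548/3
  (2573/118, 753/59) → Z = -3137/59
  (1323/31, 278/31) → Z = 2234/31

The maximum is at (137/3, 0). Substituting into each constraint, equality holds for (1) and (3); the remaining constraints have slack.

(1) and (3)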